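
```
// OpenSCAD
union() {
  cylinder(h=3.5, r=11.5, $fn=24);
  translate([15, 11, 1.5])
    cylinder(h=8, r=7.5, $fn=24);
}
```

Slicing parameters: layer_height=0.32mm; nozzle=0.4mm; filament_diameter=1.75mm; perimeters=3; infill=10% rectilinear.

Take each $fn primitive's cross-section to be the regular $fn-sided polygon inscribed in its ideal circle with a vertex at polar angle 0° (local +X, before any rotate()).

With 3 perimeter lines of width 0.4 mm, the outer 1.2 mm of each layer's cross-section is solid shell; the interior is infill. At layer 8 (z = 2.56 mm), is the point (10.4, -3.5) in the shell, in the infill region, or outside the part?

shell

At z = 2.56 mm: the cylinder: section is a regular 24-gon, circumradius r=11.5; the r=7.5 cylinder at (15, 11) gives a regular 24-gon of circumradius 7.5 (constant along its height); Combining (union): the regions partially overlap (shared area 0.65 mm²), so overlapping operands fuse into one piece — 1 connected region. Overall, the cross-section is a single solid region. The nearest boundary edge runs (11.11, -2.98)→(9.96, -5.75); distance from the point to it = 0.45 mm. The point is inside the cross-section, 0.45 mm from the nearest boundary — within the 1.2 mm shell band (3 × 0.4).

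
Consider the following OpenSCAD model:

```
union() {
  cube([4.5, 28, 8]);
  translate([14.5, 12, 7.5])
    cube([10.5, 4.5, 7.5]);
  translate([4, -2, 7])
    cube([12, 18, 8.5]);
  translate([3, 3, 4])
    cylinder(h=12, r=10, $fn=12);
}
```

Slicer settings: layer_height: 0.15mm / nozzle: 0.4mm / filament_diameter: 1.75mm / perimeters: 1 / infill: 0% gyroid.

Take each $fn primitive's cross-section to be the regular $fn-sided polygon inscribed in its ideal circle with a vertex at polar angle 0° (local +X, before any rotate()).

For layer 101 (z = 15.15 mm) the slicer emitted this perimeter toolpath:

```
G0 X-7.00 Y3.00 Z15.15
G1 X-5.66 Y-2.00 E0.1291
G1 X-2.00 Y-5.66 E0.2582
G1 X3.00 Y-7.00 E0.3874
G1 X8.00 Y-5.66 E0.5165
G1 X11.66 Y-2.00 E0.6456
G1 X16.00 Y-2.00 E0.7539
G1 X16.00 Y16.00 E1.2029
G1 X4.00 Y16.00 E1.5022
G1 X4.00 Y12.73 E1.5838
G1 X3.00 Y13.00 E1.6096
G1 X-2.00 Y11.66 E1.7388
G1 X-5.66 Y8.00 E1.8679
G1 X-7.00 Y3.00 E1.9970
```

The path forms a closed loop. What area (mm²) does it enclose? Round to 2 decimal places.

Apply the shoelace formula to the sequence of (X, Y) vertices; enclosed area = 409.21 mm².

409.21 mm²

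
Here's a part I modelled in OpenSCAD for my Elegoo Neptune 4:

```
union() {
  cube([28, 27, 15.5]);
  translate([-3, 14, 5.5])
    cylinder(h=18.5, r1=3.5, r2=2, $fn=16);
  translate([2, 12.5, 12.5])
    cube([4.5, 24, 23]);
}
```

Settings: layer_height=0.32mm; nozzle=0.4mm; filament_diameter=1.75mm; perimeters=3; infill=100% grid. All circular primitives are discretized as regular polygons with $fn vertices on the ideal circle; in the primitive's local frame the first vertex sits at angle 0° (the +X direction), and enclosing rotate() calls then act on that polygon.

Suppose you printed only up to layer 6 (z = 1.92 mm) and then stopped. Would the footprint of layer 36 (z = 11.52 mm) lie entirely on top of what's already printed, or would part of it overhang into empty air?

part overhangs

Compare the two slices. At z = 1.92: the 28×27 cube contributes its full rectangle (area 756.00 mm²); the cone at (-3, 14) is not intersected at this z (z outside [5.5, 24]); the cube at (2, 12.5) is absent (z outside [12.5, 35.5]); Taking the union: only the 28×27 cube is present, so the union is just that shape — area = 756.00 mm². At z = 11.52: the cube (footprint 28×27) is included at this height (area 756.00 mm²); the cone at (-3, 14) (r1=3.5→r2=2) has section circumradius 3.012 here — a regular 16-gon (area = (16/2)·3.012²·sin(360°/16) = 27.77 mm²); the cube at (2, 12.5) is not intersected at this z (z outside [12.5, 35.5]); Taking the union: the regions partially overlap — summed areas 783.77 mm² minus the doubly-counted overlap 0.00 mm² gives 783.77 mm² — area = 783.77 mm². Checking containment: at z = 11.52 the cross-section extends beyond the z = 1.92 cross-section by about 27.77 mm².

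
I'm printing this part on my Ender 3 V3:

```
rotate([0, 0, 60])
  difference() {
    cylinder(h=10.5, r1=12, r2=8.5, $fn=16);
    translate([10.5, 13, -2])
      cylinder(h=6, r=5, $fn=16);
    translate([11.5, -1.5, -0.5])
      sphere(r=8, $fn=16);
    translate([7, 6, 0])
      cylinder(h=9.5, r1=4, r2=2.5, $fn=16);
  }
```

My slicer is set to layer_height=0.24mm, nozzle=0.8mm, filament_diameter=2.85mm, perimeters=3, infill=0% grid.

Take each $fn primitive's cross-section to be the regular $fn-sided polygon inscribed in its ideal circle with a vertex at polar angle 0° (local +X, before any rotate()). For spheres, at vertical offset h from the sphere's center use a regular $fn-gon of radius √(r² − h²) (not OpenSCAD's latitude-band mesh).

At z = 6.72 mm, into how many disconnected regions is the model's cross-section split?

At z = 6.72 mm: the cone contributes a regular 16-gon of circumradius 9.760 (interpolated between r1=12 and r2=8.5 at t=0.640); the cylinder at (10.5, 13) is not intersected at this z (z outside [-2, 4]); the r=8 sphere at (11.5, -1.5) slices to a regular 16-gon of circumradius 3.446 (√(r²−h²) with h=7.22 from center); the cone at (7, 6) contributes a regular 16-gon of circumradius 2.939 (interpolated between r1=4 and r2=2.5 at t=0.707); Taking the first minus the rest: starting from the cone, the r=8 sphere at (11.5, -1.5) partially overlaps it — only the 4.99 mm² overlap (of its 36.34 mm²) is removed, clipping the outline; the cone at (7, 6) partially overlaps it — only the 14.74 mm² overlap (of its 26.44 mm²) is removed, clipping the outline — 1 connected region; (rotated 60° about Z; rotation is an isometry so areas/perimeters/island counts are preserved). The result has 1 disconnected region.

1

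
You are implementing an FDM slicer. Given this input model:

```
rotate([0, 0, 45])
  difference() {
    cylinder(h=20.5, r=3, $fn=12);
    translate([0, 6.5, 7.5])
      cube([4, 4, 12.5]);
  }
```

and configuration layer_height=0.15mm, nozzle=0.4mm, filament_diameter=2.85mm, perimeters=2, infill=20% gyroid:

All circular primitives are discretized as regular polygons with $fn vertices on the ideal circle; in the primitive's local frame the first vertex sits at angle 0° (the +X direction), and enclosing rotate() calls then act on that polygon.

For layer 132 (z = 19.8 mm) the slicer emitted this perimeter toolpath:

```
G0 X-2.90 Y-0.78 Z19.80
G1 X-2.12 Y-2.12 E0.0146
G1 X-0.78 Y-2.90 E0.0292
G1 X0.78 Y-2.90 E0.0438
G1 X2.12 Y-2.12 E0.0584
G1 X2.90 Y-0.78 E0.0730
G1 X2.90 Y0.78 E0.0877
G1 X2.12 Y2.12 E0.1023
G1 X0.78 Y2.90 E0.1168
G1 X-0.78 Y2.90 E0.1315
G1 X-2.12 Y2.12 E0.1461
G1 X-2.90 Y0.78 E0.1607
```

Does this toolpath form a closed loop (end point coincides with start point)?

Start point (G0): (-2.90, -0.78). End point (last G1): the path does not return to the start — open.

no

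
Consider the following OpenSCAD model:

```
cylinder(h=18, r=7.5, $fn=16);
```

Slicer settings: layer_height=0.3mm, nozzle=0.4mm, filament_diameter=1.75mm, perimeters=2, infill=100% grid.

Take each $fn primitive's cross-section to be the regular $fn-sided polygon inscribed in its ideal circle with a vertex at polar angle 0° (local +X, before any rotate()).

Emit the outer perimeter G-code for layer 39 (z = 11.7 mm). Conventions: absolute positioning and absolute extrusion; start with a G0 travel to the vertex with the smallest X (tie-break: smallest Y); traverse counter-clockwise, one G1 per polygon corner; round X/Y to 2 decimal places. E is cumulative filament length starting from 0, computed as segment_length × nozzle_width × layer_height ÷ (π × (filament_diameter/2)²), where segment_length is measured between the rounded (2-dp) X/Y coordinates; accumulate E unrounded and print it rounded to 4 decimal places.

At z = 11.7 mm: the r=7.5 cylinder gives a regular 16-gon of circumradius 7.5 (constant along its height). The outline is a single polygon with 16 vertices. Extrusion per mm of travel: 0.4 × 0.3 / (π × 0.875²) = 0.049890. Accumulating E over each segment gives final E = 2.3357.

G0 X-7.50 Y0.00 Z11.70
G1 X-6.93 Y-2.87 E0.1460
G1 X-5.30 Y-5.30 E0.2920
G1 X-2.87 Y-6.93 E0.4379
G1 X0.00 Y-7.50 E0.5839
G1 X2.87 Y-6.93 E0.7299
G1 X5.30 Y-5.30 E0.8759
G1 X6.93 Y-2.87 E1.0219
G1 X7.50 Y0.00 E1.1679
G1 X6.93 Y2.87 E1.3138
G1 X5.30 Y5.30 E1.4598
G1 X2.87 Y6.93 E1.6058
G1 X0.00 Y7.50 E1.7518
G1 X-2.87 Y6.93 E1.8978
G1 X-5.30 Y5.30 E2.0437
G1 X-6.93 Y2.87 E2.1897
G1 X-7.50 Y0.00 E2.3357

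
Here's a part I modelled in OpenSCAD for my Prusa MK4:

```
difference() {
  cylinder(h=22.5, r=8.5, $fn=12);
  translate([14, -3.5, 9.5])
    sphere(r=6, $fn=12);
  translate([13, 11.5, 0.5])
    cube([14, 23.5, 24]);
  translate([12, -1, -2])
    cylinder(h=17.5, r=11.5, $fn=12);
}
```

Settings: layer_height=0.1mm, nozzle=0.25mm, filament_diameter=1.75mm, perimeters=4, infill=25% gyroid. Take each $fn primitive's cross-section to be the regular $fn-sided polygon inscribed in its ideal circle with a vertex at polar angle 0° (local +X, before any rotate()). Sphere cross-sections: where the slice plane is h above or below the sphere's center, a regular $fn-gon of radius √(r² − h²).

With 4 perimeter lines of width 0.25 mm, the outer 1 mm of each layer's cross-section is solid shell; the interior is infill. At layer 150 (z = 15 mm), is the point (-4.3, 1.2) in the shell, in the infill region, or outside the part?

infill

At z = 15 mm: the cylinder: section is a regular 12-gon, circumradius r=8.5; the r=6 sphere at (14, -3.5) contributes a regular 12-gon of circumradius √(6²−5.5²) = 2.398; the cube at (13, 11.5) is present — its section is the full 14×23.5 rectangle; the cylinder at (12, -1): section is a regular 12-gon, circumradius r=11.5; Taking the first minus the rest: starting from the r=8.5 cylinder, the r=6 sphere at (14, -3.5) misses the remaining region (no effect); the 14×23.5 cube at (13, 11.5) misses the remaining region (no effect); the r=11.5 cylinder at (12, -1) partially overlaps it — only the 79.06 mm² overlap (of its 396.75 mm²) is removed, clipping the outline — 1 connected region. Overall, the cross-section is a single solid region. The nearest boundary edge runs (-8.50, 0.00)→(-7.36, 4.25); distance from the point to it = 3.75 mm. The point is inside the cross-section and 3.75 mm from the nearest boundary — more than the 1 mm shell width (4 × 0.25), so it's in the infill interior.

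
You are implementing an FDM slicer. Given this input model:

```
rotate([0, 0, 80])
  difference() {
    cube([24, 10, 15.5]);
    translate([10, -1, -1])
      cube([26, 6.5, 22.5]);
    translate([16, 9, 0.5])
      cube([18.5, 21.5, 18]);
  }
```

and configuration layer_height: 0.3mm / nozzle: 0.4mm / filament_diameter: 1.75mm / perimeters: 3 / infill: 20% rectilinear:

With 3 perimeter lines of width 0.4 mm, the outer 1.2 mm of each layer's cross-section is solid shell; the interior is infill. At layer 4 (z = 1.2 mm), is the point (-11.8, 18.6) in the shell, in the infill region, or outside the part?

outside

At z = 1.2 mm: the cube is present — its section is the full 24×10 rectangle; the cube at (10, -1) is present — its section is the full 26×6.5 rectangle; the cube at (16, 9) (footprint 18.5×21.5) is included at this height; Subtracting the remaining from the first: starting from the 24×10 cube, the 26×6.5 cube at (10, -1) partially overlaps it — only the 77.00 mm² overlap (of its 169.00 mm²) is removed, clipping the outline; the 18.5×21.5 cube at (16, 9) partially overlaps it — only the 8.00 mm² overlap (of its 397.75 mm²) is removed, clipping the outline — 1 connected region; (whole slice rotated 80° about Z — lengths, areas and connectivity unchanged). Overall, the cross-section is a single solid region. Undo the 80° rotation: the query point maps to (16.268, 14.851) in the un-rotated model frame. The nearest boundary edge runs (0.00, 10.00)→(16.00, 10.00); distance from the point to it = 4.86 mm. The point is not inside any of the regions above, so it lies outside the cross-section (4.86 mm from the nearest boundary).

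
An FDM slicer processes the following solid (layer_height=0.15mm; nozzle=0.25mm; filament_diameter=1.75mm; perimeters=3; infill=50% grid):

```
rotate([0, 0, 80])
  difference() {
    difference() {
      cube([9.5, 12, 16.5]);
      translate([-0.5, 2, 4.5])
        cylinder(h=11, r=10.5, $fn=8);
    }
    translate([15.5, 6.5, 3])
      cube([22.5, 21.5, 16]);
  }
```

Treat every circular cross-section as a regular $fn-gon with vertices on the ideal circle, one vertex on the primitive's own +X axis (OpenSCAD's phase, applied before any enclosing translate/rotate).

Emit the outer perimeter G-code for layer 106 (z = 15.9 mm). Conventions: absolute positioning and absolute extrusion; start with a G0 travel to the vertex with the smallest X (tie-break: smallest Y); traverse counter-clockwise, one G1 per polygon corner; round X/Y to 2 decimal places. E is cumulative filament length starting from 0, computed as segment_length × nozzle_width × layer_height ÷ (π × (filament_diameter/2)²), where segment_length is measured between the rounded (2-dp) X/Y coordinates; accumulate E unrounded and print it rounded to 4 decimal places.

At z = 15.9 mm: the cube is present — its section is the full 9.5×12 rectangle; the cylinder at (-0.5, 2) is not intersected at this z (z outside [4.5, 15.5]); Taking the first minus the rest: none of the subtracted shapes is present at this height, so the 9.5×12 cube is unchanged — 1 connected region; the cube at (15.5, 6.5) (footprint 22.5×21.5) is included at this height; Taking the first minus the rest: starting from that combined region, the 22.5×21.5 cube at (15.5, 6.5) misses the remaining region (no effect) — 1 connected region; (rotated 80° about Z; rotation is an isometry so areas/perimeters/island counts are preserved). The outline is a single polygon with 4 vertices. Extrusion per mm of travel: 0.25 × 0.15 / (π × 0.875²) = 0.015591. Accumulating E over each segment gives final E = 0.6706.

G0 X-11.82 Y2.08 Z15.90
G1 X0.00 Y0.00 E0.1871
G1 X1.65 Y9.36 E0.3353
G1 X-10.17 Y11.44 E0.5224
G1 X-11.82 Y2.08 E0.6706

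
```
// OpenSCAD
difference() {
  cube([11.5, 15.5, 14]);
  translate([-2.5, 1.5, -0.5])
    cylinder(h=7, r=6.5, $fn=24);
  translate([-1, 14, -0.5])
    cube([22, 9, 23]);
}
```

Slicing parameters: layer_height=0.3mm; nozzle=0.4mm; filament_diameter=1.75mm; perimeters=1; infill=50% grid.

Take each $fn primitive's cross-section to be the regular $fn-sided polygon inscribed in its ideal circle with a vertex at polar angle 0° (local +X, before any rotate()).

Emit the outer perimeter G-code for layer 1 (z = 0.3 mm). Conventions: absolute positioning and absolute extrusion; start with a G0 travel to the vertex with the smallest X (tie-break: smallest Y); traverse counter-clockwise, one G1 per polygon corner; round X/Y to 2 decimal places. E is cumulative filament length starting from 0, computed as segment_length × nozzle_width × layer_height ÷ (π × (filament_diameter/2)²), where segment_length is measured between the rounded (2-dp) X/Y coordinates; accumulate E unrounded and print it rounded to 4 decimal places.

At z = 0.3 mm: the 11.5×15.5 cube contributes its full rectangle; the r=6.5 cylinder at (-2.5, 1.5) contributes a regular 24-gon of circumradius 6.5; the cube at (-1, 14) (footprint 22×9) is included at this height; Subtracting the remaining from the first: starting from the 11.5×15.5 cube, the r=6.5 cylinder at (-2.5, 1.5) partially overlaps it — only the 22.91 mm² overlap (of its 131.22 mm²) is removed, clipping the outline; the 22×9 cube at (-1, 14) partially overlaps it — only the 17.25 mm² overlap (of its 198.00 mm²) is removed, clipping the outline — 1 connected region. The outline is a single polygon with 10 vertices. Extrusion per mm of travel: 0.4 × 0.3 / (π × 0.875²) = 0.049890. Accumulating E over each segment gives final E = 2.4384.

G0 X0.00 Y7.44 Z0.30
G1 X0.75 Y7.13 E0.0405
G1 X2.10 Y6.10 E0.1252
G1 X3.13 Y4.75 E0.2099
G1 X3.78 Y3.18 E0.2947
G1 X4.00 Y1.50 E0.3792
G1 X3.80 Y0.00 E0.4547
G1 X11.50 Y0.00 E0.8389
G1 X11.50 Y14.00 E1.5373
G1 X0.00 Y14.00 E2.1111
G1 X0.00 Y7.44 E2.4384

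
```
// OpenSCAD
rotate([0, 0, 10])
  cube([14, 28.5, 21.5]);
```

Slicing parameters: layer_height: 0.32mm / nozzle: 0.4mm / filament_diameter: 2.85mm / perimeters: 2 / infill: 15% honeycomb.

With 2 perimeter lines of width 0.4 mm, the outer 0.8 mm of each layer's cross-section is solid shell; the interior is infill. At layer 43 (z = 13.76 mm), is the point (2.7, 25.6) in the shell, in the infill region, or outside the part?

At z = 13.76 mm: the cube is present — its section is the full 14×28.5 rectangle; (whole slice rotated 10° about Z — lengths, areas and connectivity unchanged). Overall, the cross-section is a single solid region. Undo the 10° rotation: the query point maps to (7.104, 24.742) in the un-rotated model frame. The nearest boundary edge runs (14.00, 28.50)→(0.00, 28.50); distance from the point to it = 3.76 mm. The point is inside the cross-section and 3.76 mm from the nearest boundary — more than the 0.8 mm shell width (2 × 0.4), so it's in the infill interior.

infill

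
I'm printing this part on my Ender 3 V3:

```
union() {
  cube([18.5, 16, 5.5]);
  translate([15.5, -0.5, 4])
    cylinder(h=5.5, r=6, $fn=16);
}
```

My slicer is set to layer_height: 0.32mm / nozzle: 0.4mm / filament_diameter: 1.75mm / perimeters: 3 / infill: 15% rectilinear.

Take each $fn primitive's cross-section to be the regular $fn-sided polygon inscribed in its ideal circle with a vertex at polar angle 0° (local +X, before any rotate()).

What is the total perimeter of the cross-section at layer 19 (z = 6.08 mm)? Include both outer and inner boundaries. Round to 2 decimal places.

37.46 mm

At z = 6.08 mm: the cube is not intersected at this z (z outside [0, 5.5]); the cylinder at (15.5, -0.5): section is a regular 16-gon, circumradius r=6 (perimeter = 2·16·6.000·sin(180°/16) = 37.46 mm); Taking the union: only the r=6 cylinder at (15.5, -0.5) is present, so the union is just that shape — boundary = 37.46 mm. Overall, the cross-section is a single solid region. Total boundary length (outer) = 37.46 mm.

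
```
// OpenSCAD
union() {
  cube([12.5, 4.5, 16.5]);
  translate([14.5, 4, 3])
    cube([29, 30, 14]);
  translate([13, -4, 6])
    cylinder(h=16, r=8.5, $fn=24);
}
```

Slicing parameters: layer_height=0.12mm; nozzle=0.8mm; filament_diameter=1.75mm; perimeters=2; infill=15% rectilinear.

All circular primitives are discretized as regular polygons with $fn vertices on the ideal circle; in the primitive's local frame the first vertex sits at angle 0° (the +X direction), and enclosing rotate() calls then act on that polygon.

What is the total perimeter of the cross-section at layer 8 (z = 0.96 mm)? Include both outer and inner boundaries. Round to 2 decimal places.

At z = 0.96 mm: the cube is present — its section is the full 12.5×4.5 rectangle (perimeter 34.00 mm); the cube at (14.5, 4) is absent (z outside [3, 17]); the cylinder at (13, -4) does not reach this height (z outside [6, 22]); Merging all regions: only the 12.5×4.5 cube is present, so the union is just that shape — boundary = 34.00 mm. Overall, the cross-section is a single solid region. Total boundary length (outer) = 34.00 mm.

34.00 mm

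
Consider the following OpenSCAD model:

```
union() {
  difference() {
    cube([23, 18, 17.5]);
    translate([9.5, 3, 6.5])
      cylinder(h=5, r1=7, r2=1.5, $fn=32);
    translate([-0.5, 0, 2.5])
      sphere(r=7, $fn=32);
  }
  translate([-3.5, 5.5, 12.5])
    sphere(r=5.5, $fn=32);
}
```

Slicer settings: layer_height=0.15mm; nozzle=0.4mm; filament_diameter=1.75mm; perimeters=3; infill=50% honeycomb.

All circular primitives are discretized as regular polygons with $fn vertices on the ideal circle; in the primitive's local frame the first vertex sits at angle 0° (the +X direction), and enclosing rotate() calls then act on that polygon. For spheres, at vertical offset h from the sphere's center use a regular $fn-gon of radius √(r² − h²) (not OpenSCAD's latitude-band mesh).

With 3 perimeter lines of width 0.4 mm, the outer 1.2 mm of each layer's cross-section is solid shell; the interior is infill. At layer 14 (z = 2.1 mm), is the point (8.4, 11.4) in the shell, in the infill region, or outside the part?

At z = 2.1 mm: the 23×18 cube contributes its full rectangle; the cone at (9.5, 3) is not intersected at this z (z outside [6.5, 11.5]); the r=7 sphere at (-0.5, 0) slices to a regular 32-gon of circumradius 6.989 (√(r²−h²) with h=0.4 from center); After the difference (first − rest): starting from the 23×18 cube, the r=7 sphere at (-0.5, 0) partially overlaps it — only the 34.63 mm² overlap (of its 152.45 mm²) is removed, clipping the outline — 1 connected region; the sphere at (-3.5, 5.5) does not reach this height (|z−center|=10.400 > r=5.5); Taking the union: only that combined region is present, so the union is just that shape — 1 connected region. Overall, the cross-section is a single solid region. The nearest boundary edge runs (0.00, 18.00)→(23.00, 18.00); distance from the point to it = 6.60 mm. The point is inside the cross-section and 6.60 mm from the nearest boundary — more than the 1.2 mm shell width (3 × 0.4), so it's in the infill interior.

infill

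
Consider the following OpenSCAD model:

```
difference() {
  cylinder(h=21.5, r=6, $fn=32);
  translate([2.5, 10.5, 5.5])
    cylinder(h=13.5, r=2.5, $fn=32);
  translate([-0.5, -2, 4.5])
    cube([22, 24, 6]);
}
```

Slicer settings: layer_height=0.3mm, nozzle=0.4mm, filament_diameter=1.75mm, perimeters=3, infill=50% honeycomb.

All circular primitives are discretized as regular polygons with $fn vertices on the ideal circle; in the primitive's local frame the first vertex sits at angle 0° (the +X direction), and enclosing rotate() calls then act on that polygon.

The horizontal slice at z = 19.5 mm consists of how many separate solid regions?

1

At z = 19.5 mm: the cylinder: section is a regular 32-gon, circumradius r=6; the cylinder at (2.5, 10.5) is not intersected at this z (z outside [5.5, 19]); the cube at (-0.5, -2) is absent (z outside [4.5, 10.5]); After the difference (first − rest): none of the subtracted shapes is present at this height, so the r=6 cylinder is unchanged — 1 connected region. The result has 1 disconnected region.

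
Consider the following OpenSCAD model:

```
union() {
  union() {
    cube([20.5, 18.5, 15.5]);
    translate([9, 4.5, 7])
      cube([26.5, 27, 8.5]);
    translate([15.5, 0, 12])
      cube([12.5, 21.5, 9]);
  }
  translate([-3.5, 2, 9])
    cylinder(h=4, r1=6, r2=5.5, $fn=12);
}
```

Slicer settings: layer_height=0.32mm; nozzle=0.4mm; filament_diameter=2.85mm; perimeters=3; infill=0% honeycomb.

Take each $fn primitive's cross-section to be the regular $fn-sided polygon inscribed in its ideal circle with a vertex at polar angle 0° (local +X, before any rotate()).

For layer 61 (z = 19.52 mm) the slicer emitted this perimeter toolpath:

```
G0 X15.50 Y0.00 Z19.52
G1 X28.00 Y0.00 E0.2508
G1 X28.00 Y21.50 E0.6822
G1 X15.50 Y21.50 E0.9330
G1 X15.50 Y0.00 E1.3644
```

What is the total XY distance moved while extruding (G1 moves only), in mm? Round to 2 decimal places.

Sum the Euclidean lengths of each G1 segment: total = 68.00 mm.

68.00 mm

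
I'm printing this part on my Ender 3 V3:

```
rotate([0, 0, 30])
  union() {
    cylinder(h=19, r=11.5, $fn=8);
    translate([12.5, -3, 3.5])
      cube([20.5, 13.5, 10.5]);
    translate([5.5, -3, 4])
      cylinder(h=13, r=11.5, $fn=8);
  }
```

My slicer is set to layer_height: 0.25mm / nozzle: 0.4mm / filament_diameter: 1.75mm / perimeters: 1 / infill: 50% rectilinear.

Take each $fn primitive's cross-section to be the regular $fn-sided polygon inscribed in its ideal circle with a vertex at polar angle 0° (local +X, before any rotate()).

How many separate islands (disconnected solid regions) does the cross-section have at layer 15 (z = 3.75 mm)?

2

At z = 3.75 mm: the r=11.5 cylinder gives a regular 8-gon of circumradius 11.5 (constant along its height); the 20.5×13.5 cube at (12.5, -3) contributes its full rectangle; the cylinder at (5.5, -3) is not intersected at this z (z outside [4, 17]); Taking the union: the 2 present regions are separate (no shared area or edge), so areas and boundary lengths simply add and each stays a separate island — 2 connected regions; (whole slice rotated 30° about Z — lengths, areas and connectivity unchanged). Overall, the cross-section has 2 separate islands. Island count = 2.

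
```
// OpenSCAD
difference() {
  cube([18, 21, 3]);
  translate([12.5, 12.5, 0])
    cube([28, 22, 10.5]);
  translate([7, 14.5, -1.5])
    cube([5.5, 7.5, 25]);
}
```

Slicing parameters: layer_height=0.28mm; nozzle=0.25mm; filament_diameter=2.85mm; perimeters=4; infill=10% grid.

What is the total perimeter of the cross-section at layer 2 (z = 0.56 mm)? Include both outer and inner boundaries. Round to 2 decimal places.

78.00 mm

At z = 0.56 mm: the cube is present — its section is the full 18×21 rectangle (perimeter 78.00 mm); the cube at (12.5, 12.5) is present — its section is the full 28×22 rectangle (perimeter 100.00 mm); the cube at (7, 14.5) is present — its section is the full 5.5×7.5 rectangle (perimeter 26.00 mm); After the difference (first − rest): starting from the 18×21 cube, the 28×22 cube at (12.5, 12.5) partially overlaps it — only the 46.75 mm² overlap (of its 616.00 mm²) is removed, clipping the outline; the 5.5×7.5 cube at (7, 14.5) partially overlaps it — only the 35.75 mm² overlap (of its 41.25 mm²) is removed, clipping the outline — boundary = 78.00 mm. Overall, the cross-section is a single solid region. Total boundary length (outer) = 78.00 mm.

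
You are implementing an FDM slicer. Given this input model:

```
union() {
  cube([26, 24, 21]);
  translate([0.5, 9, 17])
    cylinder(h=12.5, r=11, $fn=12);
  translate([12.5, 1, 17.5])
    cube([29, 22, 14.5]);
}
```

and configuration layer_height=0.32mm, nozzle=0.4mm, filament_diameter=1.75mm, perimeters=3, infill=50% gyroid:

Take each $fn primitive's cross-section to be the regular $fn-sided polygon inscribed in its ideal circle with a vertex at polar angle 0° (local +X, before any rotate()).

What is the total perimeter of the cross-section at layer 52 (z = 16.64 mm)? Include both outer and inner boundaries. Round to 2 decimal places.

At z = 16.64 mm: the cube (footprint 26×24) is included at this height (perimeter 100.00 mm); the cylinder at (0.5, 9) does not reach this height (z outside [17, 29.5]); the cube at (12.5, 1) is not intersected at this z (z outside [17.5, 32]); Merging all regions: only the 26×24 cube is present, so the union is just that shape — boundary = 100.00 mm. Overall, the cross-section is a single solid region. Total boundary length (outer) = 100.00 mm.

100.00 mm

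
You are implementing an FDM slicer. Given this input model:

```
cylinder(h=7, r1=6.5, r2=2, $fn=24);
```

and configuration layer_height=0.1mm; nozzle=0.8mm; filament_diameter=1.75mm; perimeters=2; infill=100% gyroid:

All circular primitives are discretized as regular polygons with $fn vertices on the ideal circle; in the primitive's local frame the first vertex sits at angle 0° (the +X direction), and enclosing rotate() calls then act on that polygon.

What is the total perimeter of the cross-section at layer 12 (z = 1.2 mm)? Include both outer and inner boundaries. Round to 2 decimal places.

At z = 1.2 mm: the cone contributes a regular 24-gon of circumradius 5.729 (interpolated between r1=6.5 and r2=2 at t=0.171) (perimeter = 2·24·5.729·sin(180°/24) = 35.89 mm). Overall, the cross-section is a single solid region. Total boundary length (outer) = 35.89 mm.

35.89 mm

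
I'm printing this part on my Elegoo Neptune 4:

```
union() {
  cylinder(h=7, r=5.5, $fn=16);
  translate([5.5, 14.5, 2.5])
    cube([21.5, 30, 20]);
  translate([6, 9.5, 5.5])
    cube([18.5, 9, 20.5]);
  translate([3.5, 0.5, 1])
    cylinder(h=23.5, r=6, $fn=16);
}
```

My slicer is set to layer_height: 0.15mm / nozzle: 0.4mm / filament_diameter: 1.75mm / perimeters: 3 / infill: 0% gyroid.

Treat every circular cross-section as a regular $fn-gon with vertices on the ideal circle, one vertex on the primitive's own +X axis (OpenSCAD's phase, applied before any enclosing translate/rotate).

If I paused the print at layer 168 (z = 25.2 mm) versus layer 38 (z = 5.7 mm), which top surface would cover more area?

Layer 168 (z = 25.2): the cylinder does not reach this height (z outside [0, 7]); the cube at (5.5, 14.5) does not reach this height (z outside [2.5, 22.5]); the cube at (6, 9.5) (footprint 18.5×9) is included at this height (area 166.50 mm²); the cylinder at (3.5, 0.5) is absent (z outside [1, 24.5]); Merging all regions: only the 18.5×9 cube at (6, 9.5) is present, so the union is just that shape — area = 166.50 mm². So its area = 166.50 mm². Layer 38 (z = 5.7): the r=5.5 cylinder contributes a regular 16-gon of circumradius 5.5 (area = (16/2)·5.500²·sin(360°/16) = 92.61 mm²); the 21.5×30 cube at (5.5, 14.5) contributes its full rectangle (area 645.00 mm²); the cube at (6, 9.5) (footprint 18.5×9) is included at this height (area 166.50 mm²); the cylinder at (3.5, 0.5): section is a regular 16-gon, circumradius r=6 (area = (16/2)·6.000²·sin(360°/16) = 110.21 mm²); Merging all regions: the regions partially overlap — summed areas 1014.32 mm² minus the doubly-counted overlap 135.54 mm² gives 878.78 mm² — area = 878.78 mm². So its area = 878.78 mm². Layer 38 is larger (878.78 vs 166.50 mm²).

layer 38 (z = 5.7 mm)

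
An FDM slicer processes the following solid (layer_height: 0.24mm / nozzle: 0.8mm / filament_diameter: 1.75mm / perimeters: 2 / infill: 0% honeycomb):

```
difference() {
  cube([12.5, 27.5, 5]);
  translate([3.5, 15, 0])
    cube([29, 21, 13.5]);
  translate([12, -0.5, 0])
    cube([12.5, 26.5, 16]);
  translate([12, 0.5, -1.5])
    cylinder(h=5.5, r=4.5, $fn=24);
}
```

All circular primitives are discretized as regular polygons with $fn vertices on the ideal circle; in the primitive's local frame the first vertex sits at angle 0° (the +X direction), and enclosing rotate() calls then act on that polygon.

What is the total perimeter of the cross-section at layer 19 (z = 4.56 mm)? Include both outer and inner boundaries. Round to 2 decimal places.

79.00 mm

At z = 4.56 mm: the cube is present — its section is the full 12.5×27.5 rectangle (perimeter 80.00 mm); the cube at (3.5, 15) is present — its section is the full 29×21 rectangle (perimeter 100.00 mm); the 12.5×26.5 cube at (12, -0.5) contributes its full rectangle (perimeter 78.00 mm); the cylinder at (12, 0.5) is not intersected at this z (z outside [-1.5, 4]); Subtracting the remaining from the first: starting from the 12.5×27.5 cube, the 29×21 cube at (3.5, 15) partially overlaps it — only the 112.50 mm² overlap (of its 609.00 mm²) is removed, clipping the outline; the 12.5×26.5 cube at (12, -0.5) partially overlaps it — only the 7.50 mm² overlap (of its 331.25 mm²) is removed, clipping the outline — boundary = 79.00 mm. Overall, the cross-section is a single solid region. Total boundary length (outer) = 79.00 mm.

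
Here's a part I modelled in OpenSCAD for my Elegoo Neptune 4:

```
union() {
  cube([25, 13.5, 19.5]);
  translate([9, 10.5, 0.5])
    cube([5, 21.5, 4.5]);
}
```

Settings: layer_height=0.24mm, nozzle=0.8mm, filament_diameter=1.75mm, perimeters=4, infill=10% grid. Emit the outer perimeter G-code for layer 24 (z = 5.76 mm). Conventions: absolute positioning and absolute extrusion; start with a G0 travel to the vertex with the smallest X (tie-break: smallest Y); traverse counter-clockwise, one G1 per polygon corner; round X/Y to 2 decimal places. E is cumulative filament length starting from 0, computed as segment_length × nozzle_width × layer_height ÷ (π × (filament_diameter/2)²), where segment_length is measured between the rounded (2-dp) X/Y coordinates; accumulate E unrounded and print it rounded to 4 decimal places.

At z = 5.76 mm: the cube is present — its section is the full 25×13.5 rectangle; the cube at (9, 10.5) is not intersected at this z (z outside [0.5, 5]); Combining (union): only the 25×13.5 cube is present, so the union is just that shape — 1 connected region. The outline is a single polygon with 4 vertices. Extrusion per mm of travel: 0.8 × 0.24 / (π × 0.875²) = 0.079824. Accumulating E over each segment gives final E = 6.1465.

G0 X0.00 Y0.00 Z5.76
G1 X25.00 Y0.00 E1.9956
G1 X25.00 Y13.50 E3.0732
G1 X0.00 Y13.50 E5.0688
G1 X0.00 Y0.00 E6.1465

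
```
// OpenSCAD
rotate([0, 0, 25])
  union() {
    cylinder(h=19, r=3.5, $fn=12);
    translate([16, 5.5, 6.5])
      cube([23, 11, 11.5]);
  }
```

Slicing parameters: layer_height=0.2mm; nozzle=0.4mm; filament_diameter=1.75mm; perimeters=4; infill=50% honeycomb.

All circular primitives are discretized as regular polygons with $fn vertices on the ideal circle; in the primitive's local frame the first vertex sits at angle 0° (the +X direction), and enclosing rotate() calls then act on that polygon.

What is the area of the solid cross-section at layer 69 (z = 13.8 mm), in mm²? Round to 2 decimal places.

At z = 13.8 mm: the cylinder: section is a regular 12-gon, circumradius r=3.5 (area = (12/2)·3.500²·sin(360°/12) = 36.75 mm²); the 23×11 cube at (16, 5.5) contributes its full rectangle (area 253.00 mm²); Taking the union: the 2 present regions are separate (no shared area or edge), so areas and boundary lengths simply add and each stays a separate island — area = 289.75 mm²; (rotated 25° about Z; rotation is an isometry so areas/perimeters/island counts are preserved). Overall, the cross-section has 2 separate islands. Net area = 289.75 mm².

289.75 mm²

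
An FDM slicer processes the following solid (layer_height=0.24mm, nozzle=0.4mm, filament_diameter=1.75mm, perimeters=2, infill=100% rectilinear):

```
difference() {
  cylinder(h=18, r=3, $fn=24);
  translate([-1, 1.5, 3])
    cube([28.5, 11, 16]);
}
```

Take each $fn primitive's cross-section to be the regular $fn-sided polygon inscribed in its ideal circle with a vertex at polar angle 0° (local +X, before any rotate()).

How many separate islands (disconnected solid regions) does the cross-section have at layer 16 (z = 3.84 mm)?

1

At z = 3.84 mm: the r=3 cylinder contributes a regular 24-gon of circumradius 3; the cube at (-1, 1.5) (footprint 28.5×11) is included at this height; Taking the first minus the rest: starting from the r=3 cylinder, the 28.5×11 cube at (-1, 1.5) partially overlaps it — only the 4.14 mm² overlap (of its 313.50 mm²) is removed, clipping the outline — 1 connected region. Overall, the cross-section is a single solid region. Island count = 1.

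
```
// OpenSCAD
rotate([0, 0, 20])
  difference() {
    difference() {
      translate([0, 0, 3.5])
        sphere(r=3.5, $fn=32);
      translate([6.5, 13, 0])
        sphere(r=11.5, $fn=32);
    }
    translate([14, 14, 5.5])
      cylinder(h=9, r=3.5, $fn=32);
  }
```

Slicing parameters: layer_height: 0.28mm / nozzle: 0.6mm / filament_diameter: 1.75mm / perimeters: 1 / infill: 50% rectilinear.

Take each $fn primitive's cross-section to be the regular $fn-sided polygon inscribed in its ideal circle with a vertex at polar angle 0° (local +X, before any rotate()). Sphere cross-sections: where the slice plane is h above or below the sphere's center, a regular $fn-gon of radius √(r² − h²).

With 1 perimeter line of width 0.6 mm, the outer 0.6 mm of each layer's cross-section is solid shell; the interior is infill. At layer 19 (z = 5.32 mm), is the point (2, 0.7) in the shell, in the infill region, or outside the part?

At z = 5.32 mm: the r=3.5 sphere contributes a regular 32-gon of circumradius √(3.5²−1.82²) = 2.990; the r=11.5 sphere at (6.5, 13) contributes a regular 32-gon of circumradius √(11.5²−5.32²) = 10.195; After the difference (first − rest): starting from the r=3.5 sphere, the r=11.5 sphere at (6.5, 13) misses the remaining region (no effect) — 1 connected region; the cylinder at (14, 14) does not reach this height (z outside [5.5, 14.5]); Taking the first minus the rest: none of the subtracted shapes is present at this height, so that combined region is unchanged — 1 connected region; (rotated 20° about Z; rotation is an isometry so areas/perimeters/island counts are preserved). Overall, the cross-section is a single solid region. Undo the 20° rotation: the query point maps to (2.119, -0.026) in the un-rotated model frame. The nearest boundary edge runs (2.99, 0.00)→(2.93, -0.58); distance from the point to it = 0.86 mm. The point is inside the cross-section and 0.86 mm from the nearest boundary — more than the 0.6 mm shell width (1 × 0.6), so it's in the infill interior.

infill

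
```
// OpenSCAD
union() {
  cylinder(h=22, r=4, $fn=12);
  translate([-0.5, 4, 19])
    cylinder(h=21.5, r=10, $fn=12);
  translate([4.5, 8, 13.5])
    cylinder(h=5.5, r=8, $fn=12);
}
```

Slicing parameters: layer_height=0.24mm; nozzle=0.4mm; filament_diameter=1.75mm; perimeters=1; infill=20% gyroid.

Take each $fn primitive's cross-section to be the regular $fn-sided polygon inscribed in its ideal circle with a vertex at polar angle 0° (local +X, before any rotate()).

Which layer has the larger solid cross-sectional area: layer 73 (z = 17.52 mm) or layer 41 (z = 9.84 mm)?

Layer 73 (z = 17.52): the r=4 cylinder gives a regular 12-gon of circumradius 4 (constant along its height) (area = (12/2)·4.000²·sin(360°/12) = 48.00 mm²); the cylinder at (-0.5, 4) does not reach this height (z outside [19, 40.5]); the r=8 cylinder at (4.5, 8) contributes a regular 12-gon of circumradius 8 (area = (12/2)·8.000²·sin(360°/12) = 192.00 mm²); Taking the union: the regions partially overlap — summed areas 240.00 mm² minus the doubly-counted overlap 11.56 mm² gives 228.44 mm² — area = 228.44 mm². So its area = 228.44 mm². Layer 41 (z = 9.84): the r=4 cylinder contributes a regular 12-gon of circumradius 4 (area = (12/2)·4.000²·sin(360°/12) = 48.00 mm²); the cylinder at (-0.5, 4) is not intersected at this z (z outside [19, 40.5]); the cylinder at (4.5, 8) does not reach this height (z outside [13.5, 19]); Merging all regions: only the r=4 cylinder is present, so the union is just that shape — area = 48.00 mm². So its area = 48.00 mm². Layer 73 is larger (228.44 vs 48.00 mm²).

layer 73 (z = 17.52 mm)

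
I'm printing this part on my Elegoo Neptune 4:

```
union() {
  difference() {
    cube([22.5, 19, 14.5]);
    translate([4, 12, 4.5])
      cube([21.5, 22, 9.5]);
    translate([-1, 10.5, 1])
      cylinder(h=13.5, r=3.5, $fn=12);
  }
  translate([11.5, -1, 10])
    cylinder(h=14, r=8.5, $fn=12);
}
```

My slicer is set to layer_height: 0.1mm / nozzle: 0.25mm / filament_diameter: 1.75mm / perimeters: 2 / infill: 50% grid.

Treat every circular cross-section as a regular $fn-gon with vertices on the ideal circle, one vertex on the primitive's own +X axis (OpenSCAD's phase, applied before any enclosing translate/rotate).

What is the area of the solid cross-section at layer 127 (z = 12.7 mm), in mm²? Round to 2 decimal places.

411.46 mm²

At z = 12.7 mm: the cube (footprint 22.5×19) is included at this height (area 427.50 mm²); the cube at (4, 12) is present — its section is the full 21.5×22 rectangle (area 473.00 mm²); the cylinder at (-1, 10.5): section is a regular 12-gon, circumradius r=3.5 (area = (12/2)·3.500²·sin(360°/12) = 36.75 mm²); Taking the first minus the rest: starting from the 22.5×19 cube (427.50 mm²), the 21.5×22 cube at (4, 12) partially overlaps it — only the 129.50 mm² overlap (of its 473.00 mm²) is removed, clipping the outline; the r=3.5 cylinder at (-1, 10.5) partially overlaps it — only the 11.64 mm² overlap (of its 36.75 mm²) is removed, clipping the outline — area = 286.36 mm²; the r=8.5 cylinder at (11.5, -1) contributes a regular 12-gon of circumradius 8.5 (area = (12/2)·8.500²·sin(360°/12) = 216.75 mm²); Taking the union: the regions partially overlap — summed areas 503.11 mm² minus the doubly-counted overlap 91.64 mm² gives 411.46 mm² — area = 411.46 mm². Overall, the cross-section is a single solid region. Net area = 411.46 mm².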